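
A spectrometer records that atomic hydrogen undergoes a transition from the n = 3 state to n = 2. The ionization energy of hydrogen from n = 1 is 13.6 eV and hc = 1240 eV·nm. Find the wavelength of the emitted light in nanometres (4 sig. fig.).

656.5 nm

ΔE = 13.60 × (1/2² − 1/3²) = 13.60 × 0.1389 = 1.889 eV.
λ = hc/ΔE = 1240 / 1.889 = 656.5 nm.
This line belongs to the Balmer series.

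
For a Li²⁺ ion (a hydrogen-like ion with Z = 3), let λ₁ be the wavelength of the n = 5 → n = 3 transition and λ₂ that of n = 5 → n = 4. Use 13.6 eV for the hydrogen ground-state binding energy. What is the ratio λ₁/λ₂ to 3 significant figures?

λ ∝ 1/ΔE ∝ 1/(1/n_f² − 1/n_i²), and the Z² and hc factors cancel in the ratio.
λ₁/λ₂ = (1/4² − 1/5²)/(1/3² − 1/5²) = 0.02250/0.07111 = 0.316.

0.316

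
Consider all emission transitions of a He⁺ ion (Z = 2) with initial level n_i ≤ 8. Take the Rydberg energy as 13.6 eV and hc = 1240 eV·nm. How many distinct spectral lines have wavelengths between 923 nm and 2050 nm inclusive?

Enumerate all n_i → n_f pairs with 1 ≤ n_f < n_i ≤ 8 and compute λ = 1240 / [13.6·4·(1/n_f² − 1/n_i²)].
Lines falling in [923, 2050] nm: 8→5 (935.1 nm), 5→4 (1013 nm), 7→5 (1163 nm), 6→5 (1865 nm), 8→6 (1876 nm).

5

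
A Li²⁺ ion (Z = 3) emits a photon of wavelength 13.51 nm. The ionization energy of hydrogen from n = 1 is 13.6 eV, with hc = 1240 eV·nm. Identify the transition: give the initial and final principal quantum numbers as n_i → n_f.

n_i = 2, n_f = 1

The photon energy is ΔE = hc/λ = 1240 / 13.51 = 91.78 eV.
With Z = 3, ΔE = 122.4 × (1/n_f² − 1/n_i²), so 1/n_f² − 1/n_i² = 0.7499.
Trying n_f = 1 gives 1/n_i² = 0.2501, i.e. n_i ≈ 2; this pair matches.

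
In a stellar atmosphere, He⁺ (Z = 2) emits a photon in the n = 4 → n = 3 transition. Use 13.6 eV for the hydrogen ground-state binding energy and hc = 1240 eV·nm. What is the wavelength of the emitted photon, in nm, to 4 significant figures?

For Z = 2 the level energies scale as Z², so the effective Rydberg energy is 13.6 × 4 = 54.40 eV.
ΔE = 54.40 × (1/3² − 1/4²) = 54.40 × 0.04861 = 2.644 eV.
λ = hc/ΔE = 1240 / 2.644 = 468.9 nm.

468.9 nm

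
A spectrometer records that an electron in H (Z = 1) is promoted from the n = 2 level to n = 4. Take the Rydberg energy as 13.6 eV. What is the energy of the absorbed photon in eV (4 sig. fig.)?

2.550 eV

E_4 = −13.60/16 = −0.8500 eV and E_2 = −13.60/4 = −3.400 eV.
The photon energy is |E_4 − E_2| = 2.550 eV.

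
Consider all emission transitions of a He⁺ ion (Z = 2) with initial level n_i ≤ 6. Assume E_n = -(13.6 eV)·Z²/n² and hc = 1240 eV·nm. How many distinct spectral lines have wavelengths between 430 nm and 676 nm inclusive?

2

Enumerate all n_i → n_f pairs with 1 ≤ n_f < n_i ≤ 6 and compute λ = 1240 / [13.6·4·(1/n_f² − 1/n_i²)].
Lines falling in [430, 676] nm: 4→3 (468.9 nm), 6→4 (656.5 nm).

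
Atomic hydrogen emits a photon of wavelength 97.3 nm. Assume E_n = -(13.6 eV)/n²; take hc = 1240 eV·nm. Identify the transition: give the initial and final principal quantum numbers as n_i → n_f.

The photon energy is ΔE = hc/λ = 1240 / 97.3 = 12.74 eV.
With Z = 1, ΔE = 13.60 × (1/n_f² − 1/n_i²), so 1/n_f² − 1/n_i² = 0.9371.
Trying n_f = 1 gives 1/n_i² = 0.06293, i.e. n_i ≈ 4; this pair matches.

n_i = 4, n_f = 1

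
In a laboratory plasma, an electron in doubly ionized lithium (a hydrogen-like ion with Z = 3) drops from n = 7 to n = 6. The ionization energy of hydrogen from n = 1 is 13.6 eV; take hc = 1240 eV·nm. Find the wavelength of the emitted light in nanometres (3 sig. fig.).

1370 nm

For Z = 3 the level energies scale as Z², so the effective Rydberg energy is 13.6 × 9 = 122.4 eV.
ΔE = 122.4 × (1/6² − 1/7²) = 122.4 × 0.007370 = 0.9020 eV.
λ = hc/ΔE = 1240 / 0.9020 = 1370 nm.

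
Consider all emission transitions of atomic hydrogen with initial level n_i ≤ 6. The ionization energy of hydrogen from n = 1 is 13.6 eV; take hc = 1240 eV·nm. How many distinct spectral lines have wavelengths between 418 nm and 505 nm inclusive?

2

Enumerate all n_i → n_f pairs with 1 ≤ n_f < n_i ≤ 6 and compute λ = 1240 / [13.6·1·(1/n_f² − 1/n_i²)].
Lines falling in [418, 505] nm: 5→2 (434.2 nm), 4→2 (486.3 nm).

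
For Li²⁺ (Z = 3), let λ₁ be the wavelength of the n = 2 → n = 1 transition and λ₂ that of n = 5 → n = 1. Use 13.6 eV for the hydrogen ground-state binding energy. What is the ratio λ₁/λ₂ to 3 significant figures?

λ ∝ 1/ΔE ∝ 1/(1/n_f² − 1/n_i²), and the Z² and hc factors cancel in the ratio.
λ₁/λ₂ = (1/1² − 1/5²)/(1/1² − 1/2²) = 0.9600/0.7500 = 1.28.

1.28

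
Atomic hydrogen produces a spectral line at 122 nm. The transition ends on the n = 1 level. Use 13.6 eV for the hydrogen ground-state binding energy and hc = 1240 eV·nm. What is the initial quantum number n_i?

n_i = 2

The photon energy is ΔE = hc/λ = 1240 / 122 = 10.16 eV.
With Z = 1, ΔE = 13.60 × (1/n_f² − 1/n_i²), so 1/n_f² − 1/n_i² = 0.7473.
With n_f = 1: 1/n_i² = 1/1 − 0.7473 = 0.2527, so n_i ≈ 1.99.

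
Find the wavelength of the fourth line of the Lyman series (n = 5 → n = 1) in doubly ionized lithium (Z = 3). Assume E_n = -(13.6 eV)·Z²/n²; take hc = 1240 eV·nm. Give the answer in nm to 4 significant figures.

10.55 nm

The Lyman series terminates on n_f = 1; the fourth line has n_i = 1+4 = 5.
ΔE = 122.4 × (1/1² − 1/5²) = 117.5 eV.
λ = 1240 / 117.5 = 10.55 nm.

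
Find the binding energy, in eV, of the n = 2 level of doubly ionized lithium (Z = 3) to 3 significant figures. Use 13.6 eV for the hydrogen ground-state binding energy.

30.6 eV

E_n = −13.6 Z²/n² = −122.4/n² eV for Z = 3.
E_2 = −122.4/4 = −30.6 eV, so ionization (to E = 0) requires 30.6 eV.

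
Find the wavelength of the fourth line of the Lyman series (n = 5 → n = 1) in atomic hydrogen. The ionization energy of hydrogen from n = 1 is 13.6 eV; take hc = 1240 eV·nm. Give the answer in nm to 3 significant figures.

95.0 nm

The Lyman series terminates on n_f = 1; the fourth line has n_i = 1+4 = 5.
ΔE = 13.60 × (1/1² − 1/5²) = 13.06 eV.
λ = 1240 / 13.06 = 95.0 nm.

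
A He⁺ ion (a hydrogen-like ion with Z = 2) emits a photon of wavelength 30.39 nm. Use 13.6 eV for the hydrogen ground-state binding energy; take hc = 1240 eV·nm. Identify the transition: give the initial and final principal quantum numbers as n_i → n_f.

The photon energy is ΔE = hc/λ = 1240 / 30.39 = 40.80 eV.
With Z = 2, ΔE = 54.40 × (1/n_f² − 1/n_i²), so 1/n_f² − 1/n_i² = 0.7501.
Trying n_f = 1 gives 1/n_i² = 0.2499, i.e. n_i ≈ 2; this pair matches.

n_i = 2, n_f = 1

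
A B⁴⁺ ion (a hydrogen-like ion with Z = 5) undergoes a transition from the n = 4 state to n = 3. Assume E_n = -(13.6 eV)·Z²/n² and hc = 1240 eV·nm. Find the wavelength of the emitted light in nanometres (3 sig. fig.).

75.0 nm

For Z = 5 the level energies scale as Z², so the effective Rydberg energy is 13.6 × 25 = 340.0 eV.
ΔE = 340.0 × (1/3² − 1/4²) = 340.0 × 0.04861 = 16.53 eV.
λ = hc/ΔE = 1240 / 16.53 = 75.0 nm.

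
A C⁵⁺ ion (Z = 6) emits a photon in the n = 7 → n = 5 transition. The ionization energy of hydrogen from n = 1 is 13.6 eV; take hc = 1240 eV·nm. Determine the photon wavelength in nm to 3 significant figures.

129 nm

For Z = 6 the level energies scale as Z², so the effective Rydberg energy is 13.6 × 36 = 489.6 eV.
ΔE = 489.6 × (1/5² − 1/7²) = 489.6 × 0.01959 = 9.592 eV.
λ = hc/ΔE = 1240 / 9.592 = 129 nm.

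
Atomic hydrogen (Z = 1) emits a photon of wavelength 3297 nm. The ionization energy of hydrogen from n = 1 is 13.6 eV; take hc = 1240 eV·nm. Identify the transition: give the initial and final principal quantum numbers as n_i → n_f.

The photon energy is ΔE = hc/λ = 1240 / 3297 = 0.3761 eV.
With Z = 1, ΔE = 13.60 × (1/n_f² − 1/n_i²), so 1/n_f² − 1/n_i² = 0.02765.
Trying n_f = 5 gives 1/n_i² = 0.01235, i.e. n_i ≈ 9; this pair matches.

n_i = 9, n_f = 5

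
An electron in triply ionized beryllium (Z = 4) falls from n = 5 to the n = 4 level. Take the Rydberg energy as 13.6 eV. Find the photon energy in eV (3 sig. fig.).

The Bohr energies scale as Z², so for Z = 4: E_n = −217.6/n² eV.
E_5 = −217.6/25 = −8.704 eV and E_4 = −217.6/16 = −13.60 eV.
The photon energy is |E_5 − E_4| = 4.90 eV.

4.90 eV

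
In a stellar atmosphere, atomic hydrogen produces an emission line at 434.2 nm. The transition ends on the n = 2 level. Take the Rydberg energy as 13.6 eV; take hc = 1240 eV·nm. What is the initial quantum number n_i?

The photon energy is ΔE = hc/λ = 1240 / 434.2 = 2.856 eV.
With Z = 1, ΔE = 13.60 × (1/n_f² − 1/n_i²), so 1/n_f² − 1/n_i² = 0.2100.
With n_f = 2: 1/n_i² = 1/4 − 0.2100 = 0.04001, so n_i ≈ 5.00.

n_i = 5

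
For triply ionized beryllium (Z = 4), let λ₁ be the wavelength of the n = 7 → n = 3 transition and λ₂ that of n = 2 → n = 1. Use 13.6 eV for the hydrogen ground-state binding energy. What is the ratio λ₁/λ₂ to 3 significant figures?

λ ∝ 1/ΔE ∝ 1/(1/n_f² − 1/n_i²), and the Z² and hc factors cancel in the ratio.
λ₁/λ₂ = (1/1² − 1/2²)/(1/3² − 1/7²) = 0.7500/0.09070 = 8.27.

8.27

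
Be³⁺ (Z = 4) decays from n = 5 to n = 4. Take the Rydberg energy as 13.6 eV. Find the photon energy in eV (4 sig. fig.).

The Bohr energies scale as Z², so for Z = 4: E_n = −217.6/n² eV.
E_5 = −217.6/25 = −8.704 eV and E_4 = −217.6/16 = −13.60 eV.
The photon energy is |E_5 − E_4| = 4.896 eV.

4.896 eV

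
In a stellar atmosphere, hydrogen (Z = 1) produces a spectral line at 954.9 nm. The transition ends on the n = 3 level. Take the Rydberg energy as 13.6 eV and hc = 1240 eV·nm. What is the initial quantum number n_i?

The photon energy is ΔE = hc/λ = 1240 / 954.9 = 1.299 eV.
With Z = 1, ΔE = 13.60 × (1/n_f² − 1/n_i²), so 1/n_f² − 1/n_i² = 0.09548.
With n_f = 3: 1/n_i² = 1/9 − 0.09548 = 0.01563, so n_i ≈ 8.00.

n_i = 8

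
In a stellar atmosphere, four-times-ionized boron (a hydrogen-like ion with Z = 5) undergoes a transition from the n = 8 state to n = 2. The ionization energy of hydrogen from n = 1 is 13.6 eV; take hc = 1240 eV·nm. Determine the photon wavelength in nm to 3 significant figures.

For Z = 5 the level energies scale as Z², so the effective Rydberg energy is 13.6 × 25 = 340.0 eV.
ΔE = 340.0 × (1/2² − 1/8²) = 340.0 × 0.2344 = 79.69 eV.
λ = hc/ΔE = 1240 / 79.69 = 15.6 nm.

15.6 nm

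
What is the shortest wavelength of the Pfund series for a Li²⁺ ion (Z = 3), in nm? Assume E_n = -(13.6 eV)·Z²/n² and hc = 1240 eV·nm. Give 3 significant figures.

253 nm

The Pfund series has lower level n_f = 5; the series limit corresponds to n_i → ∞.
ΔE_max = 13.6 × 9 / 5² = 4.896 eV.
λ_min = 1240 / 4.896 = 253 nm.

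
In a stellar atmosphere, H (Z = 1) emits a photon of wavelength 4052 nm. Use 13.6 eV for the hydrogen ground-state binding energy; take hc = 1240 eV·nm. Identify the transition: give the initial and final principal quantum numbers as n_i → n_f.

The photon energy is ΔE = hc/λ = 1240 / 4052 = 0.3060 eV.
With Z = 1, ΔE = 13.60 × (1/n_f² − 1/n_i²), so 1/n_f² − 1/n_i² = 0.02250.
Trying n_f = 4 gives 1/n_i² = 0.04000, i.e. n_i ≈ 5; this pair matches.

n_i = 5, n_f = 4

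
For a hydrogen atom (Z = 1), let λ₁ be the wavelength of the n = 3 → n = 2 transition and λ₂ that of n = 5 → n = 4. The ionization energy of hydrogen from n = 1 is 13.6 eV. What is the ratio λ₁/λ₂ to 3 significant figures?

0.162

λ ∝ 1/ΔE ∝ 1/(1/n_f² − 1/n_i²), and the Z² and hc factors cancel in the ratio.
λ₁/λ₂ = (1/4² − 1/5²)/(1/2² − 1/3²) = 0.02250/0.1389 = 0.162.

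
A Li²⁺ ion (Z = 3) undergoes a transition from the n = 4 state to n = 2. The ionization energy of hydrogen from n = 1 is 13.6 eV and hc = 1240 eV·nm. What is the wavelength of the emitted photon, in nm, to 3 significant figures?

54.0 nm

For Z = 3 the level energies scale as Z², so the effective Rydberg energy is 13.6 × 9 = 122.4 eV.
ΔE = 122.4 × (1/2² − 1/4²) = 122.4 × 0.1875 = 22.95 eV.
λ = hc/ΔE = 1240 / 22.95 = 54.0 nm.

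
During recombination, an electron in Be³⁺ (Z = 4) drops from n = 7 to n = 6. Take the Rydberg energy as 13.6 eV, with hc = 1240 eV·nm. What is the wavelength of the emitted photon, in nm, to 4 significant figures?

For Z = 4 the level energies scale as Z², so the effective Rydberg energy is 13.6 × 16 = 217.6 eV.
ΔE = 217.6 × (1/6² − 1/7²) = 217.6 × 0.007370 = 1.604 eV.
λ = hc/ΔE = 1240 / 1.604 = 773.2 nm.

773.2 nm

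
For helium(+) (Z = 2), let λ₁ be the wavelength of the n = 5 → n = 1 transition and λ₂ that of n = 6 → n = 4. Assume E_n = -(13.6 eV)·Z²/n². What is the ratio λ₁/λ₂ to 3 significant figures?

0.0362

λ ∝ 1/ΔE ∝ 1/(1/n_f² − 1/n_i²), and the Z² and hc factors cancel in the ratio.
λ₁/λ₂ = (1/4² − 1/6²)/(1/1² − 1/5²) = 0.03472/0.9600 = 0.0362.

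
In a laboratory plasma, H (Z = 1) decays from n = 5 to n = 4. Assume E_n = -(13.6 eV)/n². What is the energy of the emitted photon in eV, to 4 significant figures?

0.3060 eV

E_5 = −13.60/25 = −0.5440 eV and E_4 = −13.60/16 = −0.8500 eV.
The photon energy is |E_5 − E_4| = 0.3060 eV.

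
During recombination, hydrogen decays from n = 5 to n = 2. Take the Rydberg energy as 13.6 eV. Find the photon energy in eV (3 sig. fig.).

E_5 = −13.60/25 = −0.5440 eV and E_2 = −13.60/4 = −3.400 eV.
The photon energy is |E_5 − E_2| = 2.86 eV.

2.86 eV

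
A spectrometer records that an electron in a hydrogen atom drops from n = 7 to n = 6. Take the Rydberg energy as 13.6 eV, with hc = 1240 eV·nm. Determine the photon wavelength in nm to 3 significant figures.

12400 nm

ΔE = 13.60 × (1/6² − 1/7²) = 13.60 × 0.007370 = 0.1002 eV.
λ = hc/ΔE = 1240 / 0.1002 = 12400 nm.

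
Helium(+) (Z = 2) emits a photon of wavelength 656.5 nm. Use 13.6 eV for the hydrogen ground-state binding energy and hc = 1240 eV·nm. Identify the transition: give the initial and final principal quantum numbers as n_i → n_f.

The photon energy is ΔE = hc/λ = 1240 / 656.5 = 1.889 eV.
With Z = 2, ΔE = 54.40 × (1/n_f² − 1/n_i²), so 1/n_f² − 1/n_i² = 0.03472.
Trying n_f = 4 gives 1/n_i² = 0.02778, i.e. n_i ≈ 6; this pair matches.

n_i = 6, n_f = 4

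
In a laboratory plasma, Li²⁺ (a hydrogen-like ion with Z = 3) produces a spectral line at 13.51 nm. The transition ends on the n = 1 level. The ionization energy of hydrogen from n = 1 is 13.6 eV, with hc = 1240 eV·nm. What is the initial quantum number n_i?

n_i = 2

The photon energy is ΔE = hc/λ = 1240 / 13.51 = 91.78 eV.
With Z = 3, ΔE = 122.4 × (1/n_f² − 1/n_i²), so 1/n_f² − 1/n_i² = 0.7499.
With n_f = 1: 1/n_i² = 1/1 − 0.7499 = 0.2501, so n_i ≈ 2.00.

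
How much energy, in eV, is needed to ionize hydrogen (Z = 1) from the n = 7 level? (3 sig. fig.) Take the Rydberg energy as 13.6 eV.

0.278 eV

E_7 = −13.60/49 = −0.278 eV, so ionization (to E = 0) requires 0.278 eV.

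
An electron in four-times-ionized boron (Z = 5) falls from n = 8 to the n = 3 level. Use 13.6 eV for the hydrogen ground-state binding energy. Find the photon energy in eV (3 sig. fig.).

32.5 eV

The Bohr energies scale as Z², so for Z = 5: E_n = −340.0/n² eV.
E_8 = −340.0/64 = −5.313 eV and E_3 = −340.0/9 = −37.78 eV.
The photon energy is |E_8 − E_3| = 32.5 eV.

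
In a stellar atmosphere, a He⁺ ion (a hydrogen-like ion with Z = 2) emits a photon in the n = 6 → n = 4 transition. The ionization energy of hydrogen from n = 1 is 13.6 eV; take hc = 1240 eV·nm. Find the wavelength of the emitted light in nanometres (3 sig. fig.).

For Z = 2 the level energies scale as Z², so the effective Rydberg energy is 13.6 × 4 = 54.40 eV.
ΔE = 54.40 × (1/4² − 1/6²) = 54.40 × 0.03472 = 1.889 eV.
λ = hc/ΔE = 1240 / 1.889 = 656 nm.

656 nm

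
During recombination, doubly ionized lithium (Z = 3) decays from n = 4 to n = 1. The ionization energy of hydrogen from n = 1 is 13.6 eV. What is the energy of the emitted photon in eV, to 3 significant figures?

The Bohr energies scale as Z², so for Z = 3: E_n = −122.4/n² eV.
E_4 = −122.4/16 = −7.650 eV and E_1 = −122.4/1 = −122.4 eV.
The photon energy is |E_4 − E_1| = 115 eV.

115 eV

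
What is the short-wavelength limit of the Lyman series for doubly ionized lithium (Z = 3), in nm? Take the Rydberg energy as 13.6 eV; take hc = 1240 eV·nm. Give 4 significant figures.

The Lyman series has lower level n_f = 1; the series limit corresponds to n_i → ∞.
ΔE_max = 13.6 × 9 / 1² = 122.4 eV.
λ_min = 1240 / 122.4 = 10.13 nm.

10.13 nm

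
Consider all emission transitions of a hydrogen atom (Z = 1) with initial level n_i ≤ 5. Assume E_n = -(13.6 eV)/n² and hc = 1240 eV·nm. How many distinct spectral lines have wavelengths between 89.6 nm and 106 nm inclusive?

Enumerate all n_i → n_f pairs with 1 ≤ n_f < n_i ≤ 5 and compute λ = 1240 / [13.6·1·(1/n_f² − 1/n_i²)].
Lines falling in [89.6, 106] nm: 5→1 (94.98 nm), 4→1 (97.25 nm), 3→1 (102.6 nm).

3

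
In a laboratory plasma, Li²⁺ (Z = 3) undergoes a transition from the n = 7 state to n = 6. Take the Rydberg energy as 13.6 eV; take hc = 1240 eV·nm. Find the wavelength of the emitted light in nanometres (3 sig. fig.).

1370 nm

For Z = 3 the level energies scale as Z², so the effective Rydberg energy is 13.6 × 9 = 122.4 eV.
ΔE = 122.4 × (1/6² − 1/7²) = 122.4 × 0.007370 = 0.9020 eV.
λ = hc/ΔE = 1240 / 0.9020 = 1370 nm.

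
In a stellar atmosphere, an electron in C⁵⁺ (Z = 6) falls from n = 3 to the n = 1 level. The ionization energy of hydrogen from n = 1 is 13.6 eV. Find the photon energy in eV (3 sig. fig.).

435 eV

The Bohr energies scale as Z², so for Z = 6: E_n = −489.6/n² eV.
E_3 = −489.6/9 = −54.40 eV and E_1 = −489.6/1 = −489.6 eV.
The photon energy is |E_3 − E_1| = 435 eV.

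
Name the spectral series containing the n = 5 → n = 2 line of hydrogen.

Balmer

The series is set by the lower level: n_f = 2 is the Balmer series.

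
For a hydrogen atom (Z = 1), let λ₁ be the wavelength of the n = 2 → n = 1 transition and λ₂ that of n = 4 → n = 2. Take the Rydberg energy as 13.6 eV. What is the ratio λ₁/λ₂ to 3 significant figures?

λ ∝ 1/ΔE ∝ 1/(1/n_f² − 1/n_i²), and the Z² and hc factors cancel in the ratio.
λ₁/λ₂ = (1/2² − 1/4²)/(1/1² − 1/2²) = 0.1875/0.7500 = 0.250.

0.250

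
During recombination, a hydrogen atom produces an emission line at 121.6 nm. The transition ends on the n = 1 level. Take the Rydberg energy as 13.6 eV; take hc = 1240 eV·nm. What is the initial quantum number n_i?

n_i = 2

The photon energy is ΔE = hc/λ = 1240 / 121.6 = 10.20 eV.
With Z = 1, ΔE = 13.60 × (1/n_f² − 1/n_i²), so 1/n_f² − 1/n_i² = 0.7498.
With n_f = 1: 1/n_i² = 1/1 − 0.7498 = 0.2502, so n_i ≈ 2.00.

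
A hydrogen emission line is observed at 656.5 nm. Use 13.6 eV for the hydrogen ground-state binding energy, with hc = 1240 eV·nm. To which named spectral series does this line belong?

Balmer

ΔE = 1240/656.5 = 1.889 eV.
This matches 13.6 × (1/2² − 1/3²), so n_f = 2: the Balmer series.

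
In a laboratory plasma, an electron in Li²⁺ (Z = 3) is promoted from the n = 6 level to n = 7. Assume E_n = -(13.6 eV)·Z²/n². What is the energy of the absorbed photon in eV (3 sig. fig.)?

The Bohr energies scale as Z², so for Z = 3: E_n = −122.4/n² eV.
E_7 = −122.4/49 = −2.498 eV and E_6 = −122.4/36 = −3.400 eV.
The photon energy is |E_7 − E_6| = 0.902 eV.

0.902 eV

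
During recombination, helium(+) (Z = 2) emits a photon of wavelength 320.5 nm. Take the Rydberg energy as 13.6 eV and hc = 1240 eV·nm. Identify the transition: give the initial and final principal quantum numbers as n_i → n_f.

n_i = 5, n_f = 3

The photon energy is ΔE = hc/λ = 1240 / 320.5 = 3.869 eV.
With Z = 2, ΔE = 54.40 × (1/n_f² − 1/n_i²), so 1/n_f² − 1/n_i² = 0.07112.
Trying n_f = 3 gives 1/n_i² = 0.03999, i.e. n_i ≈ 5; this pair matches.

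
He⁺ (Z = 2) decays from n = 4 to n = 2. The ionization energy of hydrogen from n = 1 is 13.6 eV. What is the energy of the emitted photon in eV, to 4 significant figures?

10.20 eV

The Bohr energies scale as Z², so for Z = 2: E_n = −54.40/n² eV.
E_4 = −54.40/16 = −3.400 eV and E_2 = −54.40/4 = −13.60 eV.
The photon energy is |E_4 − E_2| = 10.20 eV.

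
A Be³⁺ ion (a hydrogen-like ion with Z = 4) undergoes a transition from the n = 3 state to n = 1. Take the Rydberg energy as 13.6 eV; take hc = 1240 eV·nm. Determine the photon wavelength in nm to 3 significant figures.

6.41 nm

For Z = 4 the level energies scale as Z², so the effective Rydberg energy is 13.6 × 16 = 217.6 eV.
ΔE = 217.6 × (1/1² − 1/3²) = 217.6 × 0.8889 = 193.4 eV.
λ = hc/ΔE = 1240 / 193.4 = 6.41 nm.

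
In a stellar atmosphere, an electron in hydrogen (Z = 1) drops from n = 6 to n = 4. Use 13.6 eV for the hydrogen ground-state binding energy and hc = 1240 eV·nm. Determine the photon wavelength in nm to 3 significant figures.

2630 nm

ΔE = 13.60 × (1/4² − 1/6²) = 13.60 × 0.03472 = 0.4722 eV.
λ = hc/ΔE = 1240 / 0.4722 = 2630 nm.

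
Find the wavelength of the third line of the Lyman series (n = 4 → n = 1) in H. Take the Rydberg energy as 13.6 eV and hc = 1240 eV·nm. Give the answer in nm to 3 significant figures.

The Lyman series terminates on n_f = 1; the third line has n_i = 1+3 = 4.
ΔE = 13.60 × (1/1² − 1/4²) = 12.75 eV.
λ = 1240 / 12.75 = 97.3 nm.

97.3 nm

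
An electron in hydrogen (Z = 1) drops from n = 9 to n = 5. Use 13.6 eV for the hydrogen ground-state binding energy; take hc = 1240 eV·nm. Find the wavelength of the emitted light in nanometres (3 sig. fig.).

3300 nm

ΔE = 13.60 × (1/5² − 1/9²) = 13.60 × 0.02765 = 0.3761 eV.
λ = hc/ΔE = 1240 / 0.3761 = 3300 nm.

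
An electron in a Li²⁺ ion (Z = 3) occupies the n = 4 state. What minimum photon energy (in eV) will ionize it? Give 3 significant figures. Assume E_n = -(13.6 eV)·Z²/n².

E_n = −13.6 Z²/n² = −122.4/n² eV for Z = 3.
E_4 = −122.4/16 = −7.65 eV, so ionization (to E = 0) requires 7.65 eV.

7.65 eV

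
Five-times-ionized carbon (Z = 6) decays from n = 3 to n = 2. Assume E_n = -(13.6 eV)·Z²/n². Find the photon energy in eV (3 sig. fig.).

68.0 eV

The Bohr energies scale as Z², so for Z = 6: E_n = −489.6/n² eV.
E_3 = −489.6/9 = −54.40 eV and E_2 = −489.6/4 = −122.4 eV.
The photon energy is |E_3 − E_2| = 68.0 eV.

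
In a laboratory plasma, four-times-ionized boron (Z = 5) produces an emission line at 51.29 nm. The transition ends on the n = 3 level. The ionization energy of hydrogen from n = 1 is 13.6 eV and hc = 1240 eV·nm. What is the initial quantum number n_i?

The photon energy is ΔE = hc/λ = 1240 / 51.29 = 24.18 eV.
With Z = 5, ΔE = 340.0 × (1/n_f² − 1/n_i²), so 1/n_f² − 1/n_i² = 0.07111.
With n_f = 3: 1/n_i² = 1/9 − 0.07111 = 0.04000, so n_i ≈ 5.00.

n_i = 5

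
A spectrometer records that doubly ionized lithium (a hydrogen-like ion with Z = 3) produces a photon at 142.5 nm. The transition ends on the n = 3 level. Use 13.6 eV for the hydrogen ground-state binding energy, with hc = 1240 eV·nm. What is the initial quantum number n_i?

The photon energy is ΔE = hc/λ = 1240 / 142.5 = 8.702 eV.
With Z = 3, ΔE = 122.4 × (1/n_f² − 1/n_i²), so 1/n_f² − 1/n_i² = 0.07109.
With n_f = 3: 1/n_i² = 1/9 − 0.07109 = 0.04002, so n_i ≈ 5.00.

n_i = 5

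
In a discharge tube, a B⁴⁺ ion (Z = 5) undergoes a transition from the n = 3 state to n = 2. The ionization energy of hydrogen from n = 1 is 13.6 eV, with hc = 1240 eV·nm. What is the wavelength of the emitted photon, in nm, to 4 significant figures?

26.26 nm

For Z = 5 the level energies scale as Z², so the effective Rydberg energy is 13.6 × 25 = 340.0 eV.
ΔE = 340.0 × (1/2² − 1/3²) = 340.0 × 0.1389 = 47.22 eV.
λ = hc/ΔE = 1240 / 47.22 = 26.26 nm.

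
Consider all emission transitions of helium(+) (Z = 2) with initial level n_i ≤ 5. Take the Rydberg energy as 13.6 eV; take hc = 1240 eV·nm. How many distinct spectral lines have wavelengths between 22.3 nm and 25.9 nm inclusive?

3

Enumerate all n_i → n_f pairs with 1 ≤ n_f < n_i ≤ 5 and compute λ = 1240 / [13.6·4·(1/n_f² − 1/n_i²)].
Lines falling in [22.3, 25.9] nm: 5→1 (23.74 nm), 4→1 (24.31 nm), 3→1 (25.64 nm).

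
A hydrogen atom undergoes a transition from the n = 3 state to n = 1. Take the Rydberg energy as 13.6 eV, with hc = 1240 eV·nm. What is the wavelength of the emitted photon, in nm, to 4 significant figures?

ΔE = 13.60 × (1/1² − 1/3²) = 13.60 × 0.8889 = 12.09 eV.
λ = hc/ΔE = 1240 / 12.09 = 102.6 nm.

102.6 nm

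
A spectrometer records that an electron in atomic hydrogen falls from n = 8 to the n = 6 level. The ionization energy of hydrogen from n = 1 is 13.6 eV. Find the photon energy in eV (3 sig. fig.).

E_8 = −13.60/64 = −0.2125 eV and E_6 = −13.60/36 = −0.3778 eV.
The photon energy is |E_8 − E_6| = 0.165 eV.

0.165 eV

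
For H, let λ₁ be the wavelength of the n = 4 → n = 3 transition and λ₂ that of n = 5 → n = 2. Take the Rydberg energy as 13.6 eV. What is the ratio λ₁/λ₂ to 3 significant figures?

λ ∝ 1/ΔE ∝ 1/(1/n_f² − 1/n_i²), and the Z² and hc factors cancel in the ratio.
λ₁/λ₂ = (1/2² − 1/5²)/(1/3² − 1/4²) = 0.2100/0.04861 = 4.32.

4.32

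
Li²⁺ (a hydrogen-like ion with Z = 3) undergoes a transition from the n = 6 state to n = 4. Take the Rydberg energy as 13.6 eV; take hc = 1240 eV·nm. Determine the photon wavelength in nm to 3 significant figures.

For Z = 3 the level energies scale as Z², so the effective Rydberg energy is 13.6 × 9 = 122.4 eV.
ΔE = 122.4 × (1/4² − 1/6²) = 122.4 × 0.03472 = 4.250 eV.
λ = hc/ΔE = 1240 / 4.250 = 292 nm.

292 nm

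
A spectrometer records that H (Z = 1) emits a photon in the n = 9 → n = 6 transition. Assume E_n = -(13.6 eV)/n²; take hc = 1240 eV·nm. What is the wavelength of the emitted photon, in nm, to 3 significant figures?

5910 nm

ΔE = 13.60 × (1/6² − 1/9²) = 13.60 × 0.01543 = 0.2099 eV.
λ = hc/ΔE = 1240 / 0.2099 = 5910 nm.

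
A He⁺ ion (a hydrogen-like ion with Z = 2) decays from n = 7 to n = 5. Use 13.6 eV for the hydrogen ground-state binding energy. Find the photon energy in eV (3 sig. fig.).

1.07 eV

The Bohr energies scale as Z², so for Z = 2: E_n = −54.40/n² eV.
E_7 = −54.40/49 = −1.110 eV and E_5 = −54.40/25 = −2.176 eV.
The photon energy is |E_7 − E_5| = 1.07 eV.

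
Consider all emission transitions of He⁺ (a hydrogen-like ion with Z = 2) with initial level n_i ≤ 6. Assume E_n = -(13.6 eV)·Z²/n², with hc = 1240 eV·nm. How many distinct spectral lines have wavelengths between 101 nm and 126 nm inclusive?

3

Enumerate all n_i → n_f pairs with 1 ≤ n_f < n_i ≤ 6 and compute λ = 1240 / [13.6·4·(1/n_f² − 1/n_i²)].
Lines falling in [101, 126] nm: 6→2 (102.6 nm), 5→2 (108.5 nm), 4→2 (121.6 nm).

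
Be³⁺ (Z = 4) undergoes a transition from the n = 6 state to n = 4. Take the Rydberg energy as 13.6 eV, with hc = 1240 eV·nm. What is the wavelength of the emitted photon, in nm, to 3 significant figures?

164 nm

For Z = 4 the level energies scale as Z², so the effective Rydberg energy is 13.6 × 16 = 217.6 eV.
ΔE = 217.6 × (1/4² − 1/6²) = 217.6 × 0.03472 = 7.556 eV.
λ = hc/ΔE = 1240 / 7.556 = 164 nm.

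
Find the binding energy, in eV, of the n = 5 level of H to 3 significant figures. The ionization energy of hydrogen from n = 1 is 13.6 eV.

0.544 eV

E_5 = −13.60/25 = −0.544 eV, so ionization (to E = 0) requires 0.544 eV.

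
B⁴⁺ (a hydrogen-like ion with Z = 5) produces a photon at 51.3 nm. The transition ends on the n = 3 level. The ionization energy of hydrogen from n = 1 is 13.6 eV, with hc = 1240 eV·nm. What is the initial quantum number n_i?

n_i = 5

The photon energy is ΔE = hc/λ = 1240 / 51.3 = 24.17 eV.
With Z = 5, ΔE = 340.0 × (1/n_f² − 1/n_i²), so 1/n_f² − 1/n_i² = 0.07109.
With n_f = 3: 1/n_i² = 1/9 − 0.07109 = 0.04002, so n_i ≈ 5.00.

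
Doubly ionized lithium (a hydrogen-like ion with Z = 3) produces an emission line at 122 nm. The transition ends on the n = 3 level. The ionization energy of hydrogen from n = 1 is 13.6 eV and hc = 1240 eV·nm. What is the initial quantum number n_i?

The photon energy is ΔE = hc/λ = 1240 / 122 = 10.16 eV.
With Z = 3, ΔE = 122.4 × (1/n_f² − 1/n_i²), so 1/n_f² − 1/n_i² = 0.08304.
With n_f = 3: 1/n_i² = 1/9 − 0.08304 = 0.02807, so n_i ≈ 5.97.

n_i = 6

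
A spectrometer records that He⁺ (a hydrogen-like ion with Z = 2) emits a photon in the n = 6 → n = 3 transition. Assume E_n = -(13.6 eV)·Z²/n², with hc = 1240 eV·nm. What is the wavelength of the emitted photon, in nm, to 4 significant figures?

273.5 nm

For Z = 2 the level energies scale as Z², so the effective Rydberg energy is 13.6 × 4 = 54.40 eV.
ΔE = 54.40 × (1/3² − 1/6²) = 54.40 × 0.08333 = 4.533 eV.
λ = hc/ΔE = 1240 / 4.533 = 273.5 nm.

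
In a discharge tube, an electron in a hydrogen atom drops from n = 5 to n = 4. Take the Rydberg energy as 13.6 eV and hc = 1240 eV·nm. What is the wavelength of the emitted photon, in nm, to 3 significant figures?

ΔE = 13.60 × (1/4² − 1/5²) = 13.60 × 0.02250 = 0.3060 eV.
λ = hc/ΔE = 1240 / 0.3060 = 4050 nm.

4050 nm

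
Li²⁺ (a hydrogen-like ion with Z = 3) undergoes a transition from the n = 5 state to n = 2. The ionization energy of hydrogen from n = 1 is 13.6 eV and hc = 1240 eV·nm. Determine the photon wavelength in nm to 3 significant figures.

48.2 nm

For Z = 3 the level energies scale as Z², so the effective Rydberg energy is 13.6 × 9 = 122.4 eV.
ΔE = 122.4 × (1/2² − 1/5²) = 122.4 × 0.2100 = 25.70 eV.
λ = hc/ΔE = 1240 / 25.70 = 48.2 nm.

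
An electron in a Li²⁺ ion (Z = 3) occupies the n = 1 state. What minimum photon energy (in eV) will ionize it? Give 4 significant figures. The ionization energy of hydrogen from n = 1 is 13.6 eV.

E_n = −13.6 Z²/n² = −122.4/n² eV for Z = 3.
E_1 = −122.4/1 = −122.4 eV, so ionization (to E = 0) requires 122.4 eV.

122.4 eV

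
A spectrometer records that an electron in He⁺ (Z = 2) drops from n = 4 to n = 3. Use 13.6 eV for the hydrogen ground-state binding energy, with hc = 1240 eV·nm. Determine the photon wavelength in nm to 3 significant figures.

469 nm

For Z = 2 the level energies scale as Z², so the effective Rydberg energy is 13.6 × 4 = 54.40 eV.
ΔE = 54.40 × (1/3² − 1/4²) = 54.40 × 0.04861 = 2.644 eV.
λ = hc/ΔE = 1240 / 2.644 = 469 nm.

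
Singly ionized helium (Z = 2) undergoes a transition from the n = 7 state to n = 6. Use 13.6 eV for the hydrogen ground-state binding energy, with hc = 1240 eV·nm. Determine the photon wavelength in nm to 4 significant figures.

3093 nm

For Z = 2 the level energies scale as Z², so the effective Rydberg energy is 13.6 × 4 = 54.40 eV.
ΔE = 54.40 × (1/6² − 1/7²) = 54.40 × 0.007370 = 0.4009 eV.
λ = hc/ΔE = 1240 / 0.4009 = 3093 nm.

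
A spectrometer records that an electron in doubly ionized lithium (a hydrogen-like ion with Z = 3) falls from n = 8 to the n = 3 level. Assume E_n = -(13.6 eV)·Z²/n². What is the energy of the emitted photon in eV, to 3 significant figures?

11.7 eV

The Bohr energies scale as Z², so for Z = 3: E_n = −122.4/n² eV.
E_8 = −122.4/64 = −1.913 eV and E_3 = −122.4/9 = −13.60 eV.
The photon energy is |E_8 − E_3| = 11.7 eV.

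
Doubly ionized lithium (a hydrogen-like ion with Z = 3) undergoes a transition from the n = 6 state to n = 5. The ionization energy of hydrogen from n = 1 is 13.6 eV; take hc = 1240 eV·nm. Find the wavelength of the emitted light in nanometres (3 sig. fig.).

For Z = 3 the level energies scale as Z², so the effective Rydberg energy is 13.6 × 9 = 122.4 eV.
ΔE = 122.4 × (1/5² − 1/6²) = 122.4 × 0.01222 = 1.496 eV.
λ = hc/ΔE = 1240 / 1.496 = 829 nm.

829 nm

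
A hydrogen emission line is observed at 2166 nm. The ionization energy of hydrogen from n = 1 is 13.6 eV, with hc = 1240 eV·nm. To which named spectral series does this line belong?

Brackett

ΔE = 1240/2166 = 0.5725 eV.
This matches 13.6 × (1/4² − 1/7²), so n_f = 4: the Brackett series.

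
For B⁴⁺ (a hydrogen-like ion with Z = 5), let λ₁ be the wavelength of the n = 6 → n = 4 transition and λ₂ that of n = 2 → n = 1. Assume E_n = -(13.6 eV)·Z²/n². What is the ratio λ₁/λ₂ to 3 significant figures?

21.6

λ ∝ 1/ΔE ∝ 1/(1/n_f² − 1/n_i²), and the Z² and hc factors cancel in the ratio.
λ₁/λ₂ = (1/1² − 1/2²)/(1/4² − 1/6²) = 0.7500/0.03472 = 21.6.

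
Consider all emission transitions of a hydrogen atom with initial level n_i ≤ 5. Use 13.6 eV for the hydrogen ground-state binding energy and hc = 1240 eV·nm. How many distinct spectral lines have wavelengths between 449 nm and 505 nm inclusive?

1

Enumerate all n_i → n_f pairs with 1 ≤ n_f < n_i ≤ 5 and compute λ = 1240 / [13.6·1·(1/n_f² − 1/n_i²)].
Lines falling in [449, 505] nm: 4→2 (486.3 nm).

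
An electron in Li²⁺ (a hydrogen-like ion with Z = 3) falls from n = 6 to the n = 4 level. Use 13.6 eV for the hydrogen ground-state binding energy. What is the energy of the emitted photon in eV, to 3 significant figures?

The Bohr energies scale as Z², so for Z = 3: E_n = −122.4/n² eV.
E_6 = −122.4/36 = −3.400 eV and E_4 = −122.4/16 = −7.650 eV.
The photon energy is |E_6 − E_4| = 4.25 eV.

4.25 eV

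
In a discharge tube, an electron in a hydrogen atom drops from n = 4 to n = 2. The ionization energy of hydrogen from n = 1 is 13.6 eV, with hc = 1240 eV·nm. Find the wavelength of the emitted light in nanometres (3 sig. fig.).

ΔE = 13.60 × (1/2² − 1/4²) = 13.60 × 0.1875 = 2.550 eV.
λ = hc/ΔE = 1240 / 2.550 = 486 nm.

486 nm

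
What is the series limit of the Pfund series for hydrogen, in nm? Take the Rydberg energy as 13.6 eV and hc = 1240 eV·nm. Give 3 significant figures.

The Pfund series has lower level n_f = 5; the series limit corresponds to n_i → ∞.
ΔE_max = 13.6 × 1 / 5² = 0.5440 eV.
λ_min = 1240 / 0.5440 = 2280 nm.

2280 nm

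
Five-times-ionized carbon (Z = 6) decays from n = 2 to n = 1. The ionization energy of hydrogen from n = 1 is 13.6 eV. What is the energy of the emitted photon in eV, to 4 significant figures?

367.2 eV

The Bohr energies scale as Z², so for Z = 6: E_n = −489.6/n² eV.
E_2 = −489.6/4 = −122.4 eV and E_1 = −489.6/1 = −489.6 eV.
The photon energy is |E_2 − E_1| = 367.2 eV.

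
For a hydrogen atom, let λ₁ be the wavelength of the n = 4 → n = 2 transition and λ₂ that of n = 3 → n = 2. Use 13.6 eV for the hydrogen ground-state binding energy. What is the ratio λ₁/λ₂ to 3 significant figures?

λ ∝ 1/ΔE ∝ 1/(1/n_f² − 1/n_i²), and the Z² and hc factors cancel in the ratio.
λ₁/λ₂ = (1/2² − 1/3²)/(1/2² − 1/4²) = 0.1389/0.1875 = 0.741.

0.741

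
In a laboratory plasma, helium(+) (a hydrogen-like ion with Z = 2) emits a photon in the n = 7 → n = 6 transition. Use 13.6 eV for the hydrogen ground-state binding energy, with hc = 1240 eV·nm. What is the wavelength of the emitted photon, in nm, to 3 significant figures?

For Z = 2 the level energies scale as Z², so the effective Rydberg energy is 13.6 × 4 = 54.40 eV.
ΔE = 54.40 × (1/6² − 1/7²) = 54.40 × 0.007370 = 0.4009 eV.
λ = hc/ΔE = 1240 / 0.4009 = 3090 nm.

3090 nm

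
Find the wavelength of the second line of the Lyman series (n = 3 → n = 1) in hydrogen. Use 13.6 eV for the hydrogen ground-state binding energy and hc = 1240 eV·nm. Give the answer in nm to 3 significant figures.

The Lyman series terminates on n_f = 1; the second line has n_i = 1+2 = 3.
ΔE = 13.60 × (1/1² − 1/3²) = 12.09 eV.
λ = 1240 / 12.09 = 103 nm.

103 nm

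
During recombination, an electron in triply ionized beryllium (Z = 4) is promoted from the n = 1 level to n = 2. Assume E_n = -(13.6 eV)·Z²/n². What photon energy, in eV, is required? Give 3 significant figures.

163 eV

The Bohr energies scale as Z², so for Z = 4: E_n = −217.6/n² eV.
E_2 = −217.6/4 = −54.40 eV and E_1 = −217.6/1 = −217.6 eV.
The photon energy is |E_2 − E_1| = 163 eV.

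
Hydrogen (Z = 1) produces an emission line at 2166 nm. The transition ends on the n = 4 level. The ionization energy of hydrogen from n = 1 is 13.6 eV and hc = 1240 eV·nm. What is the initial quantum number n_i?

n_i = 7

The photon energy is ΔE = hc/λ = 1240 / 2166 = 0.5725 eV.
With Z = 1, ΔE = 13.60 × (1/n_f² − 1/n_i²), so 1/n_f² − 1/n_i² = 0.04209.
With n_f = 4: 1/n_i² = 1/16 − 0.04209 = 0.02041, so n_i ≈ 7.00.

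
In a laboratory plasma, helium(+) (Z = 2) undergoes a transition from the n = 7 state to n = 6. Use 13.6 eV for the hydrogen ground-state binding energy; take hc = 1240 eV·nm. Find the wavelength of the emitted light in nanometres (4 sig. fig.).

For Z = 2 the level energies scale as Z², so the effective Rydberg energy is 13.6 × 4 = 54.40 eV.
ΔE = 54.40 × (1/6² − 1/7²) = 54.40 × 0.007370 = 0.4009 eV.
λ = hc/ΔE = 1240 / 0.4009 = 3093 nm.

3093 nm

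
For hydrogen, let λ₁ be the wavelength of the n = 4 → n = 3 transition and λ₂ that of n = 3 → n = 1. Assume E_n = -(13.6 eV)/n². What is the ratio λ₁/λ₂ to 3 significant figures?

18.3

λ ∝ 1/ΔE ∝ 1/(1/n_f² − 1/n_i²), and the Z² and hc factors cancel in the ratio.
λ₁/λ₂ = (1/1² − 1/3²)/(1/3² − 1/4²) = 0.8889/0.04861 = 18.3.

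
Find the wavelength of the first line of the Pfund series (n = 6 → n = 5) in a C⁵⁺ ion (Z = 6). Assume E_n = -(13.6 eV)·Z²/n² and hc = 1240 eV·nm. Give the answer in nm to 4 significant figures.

207.2 nm

The Pfund series terminates on n_f = 5; the first line has n_i = 5+1 = 6.
ΔE = 489.6 × (1/5² − 1/6²) = 5.984 eV.
λ = 1240 / 5.984 = 207.2 nm.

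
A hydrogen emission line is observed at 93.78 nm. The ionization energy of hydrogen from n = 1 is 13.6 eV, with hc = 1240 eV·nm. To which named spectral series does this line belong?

Lyman

ΔE = 1240/93.78 = 13.22 eV.
This matches 13.6 × (1/1² − 1/6²), so n_f = 1: the Lyman series.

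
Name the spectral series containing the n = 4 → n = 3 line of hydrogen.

The series is set by the lower level: n_f = 3 is the Paschen series.

Paschen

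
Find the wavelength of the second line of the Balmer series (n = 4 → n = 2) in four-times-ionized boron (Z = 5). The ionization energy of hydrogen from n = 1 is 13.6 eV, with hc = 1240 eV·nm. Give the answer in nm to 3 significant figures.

19.5 nm

The Balmer series terminates on n_f = 2; the second line has n_i = 2+2 = 4.
ΔE = 340.0 × (1/2² − 1/4²) = 63.75 eV.
λ = 1240 / 63.75 = 19.5 nm.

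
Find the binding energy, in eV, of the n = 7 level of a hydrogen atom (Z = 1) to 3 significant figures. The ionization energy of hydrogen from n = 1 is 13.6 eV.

E_7 = −13.60/49 = −0.278 eV, so ionization (to E = 0) requires 0.278 eV.

0.278 eV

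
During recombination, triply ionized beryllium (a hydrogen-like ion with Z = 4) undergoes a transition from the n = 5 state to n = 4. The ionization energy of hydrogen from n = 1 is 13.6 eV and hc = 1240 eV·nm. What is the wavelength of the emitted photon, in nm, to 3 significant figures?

For Z = 4 the level energies scale as Z², so the effective Rydberg energy is 13.6 × 16 = 217.6 eV.
ΔE = 217.6 × (1/4² − 1/5²) = 217.6 × 0.02250 = 4.896 eV.
λ = hc/ΔE = 1240 / 4.896 = 253 nm.

253 nm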